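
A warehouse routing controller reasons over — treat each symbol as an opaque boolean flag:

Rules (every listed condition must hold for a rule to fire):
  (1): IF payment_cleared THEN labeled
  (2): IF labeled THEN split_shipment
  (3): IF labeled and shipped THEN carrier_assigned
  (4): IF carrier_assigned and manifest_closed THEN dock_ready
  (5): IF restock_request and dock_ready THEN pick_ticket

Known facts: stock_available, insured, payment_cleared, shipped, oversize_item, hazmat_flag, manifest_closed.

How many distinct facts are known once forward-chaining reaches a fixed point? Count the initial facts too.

11

Round 1: (1) [IF payment_cleared THEN labeled]. Adds labeled.
Round 2: (2) [IF labeled THEN split_shipment]; (3) [IF labeled and shipped THEN carrier_assigned]. Adds split_shipment, carrier_assigned.
Round 3: (4) [IF carrier_assigned and manifest_closed THEN dock_ready]. Adds dock_ready.
Closure: {carrier_assigned, dock_ready, hazmat_flag, insured, labeled, manifest_closed, oversize_item, payment_cleared, shipped, split_shipment, stock_available} — 11 facts.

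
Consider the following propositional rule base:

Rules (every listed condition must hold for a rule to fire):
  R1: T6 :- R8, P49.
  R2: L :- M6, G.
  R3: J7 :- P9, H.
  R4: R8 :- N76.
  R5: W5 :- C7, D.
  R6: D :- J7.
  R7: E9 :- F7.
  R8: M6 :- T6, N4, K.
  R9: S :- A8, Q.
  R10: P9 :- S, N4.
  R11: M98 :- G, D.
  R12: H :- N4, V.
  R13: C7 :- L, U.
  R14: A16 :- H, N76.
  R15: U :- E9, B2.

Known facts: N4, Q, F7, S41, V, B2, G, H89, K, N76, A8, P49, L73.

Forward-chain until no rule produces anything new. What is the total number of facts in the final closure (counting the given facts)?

Round 1 — R4, R7, R9, R12, derive R8, E9, S, H.
Round 2 — R1, R10, R14, R15, derive T6, P9, A16, U.
Round 3 — R3, R8, derive J7, M6.
Round 4 — R2, R6, derive L, D.
Round 5 — R11, R13, derive M98, C7.
Round 6 — R5, derive W5.
Closure: {A16, A8, B2, C7, D, E9, F7, G, H, H89, J7, K, L, L73, M6, M98, N4, N76, P49, P9, Q, R8, S, S41, T6, U, V, W5} — 28 facts.

28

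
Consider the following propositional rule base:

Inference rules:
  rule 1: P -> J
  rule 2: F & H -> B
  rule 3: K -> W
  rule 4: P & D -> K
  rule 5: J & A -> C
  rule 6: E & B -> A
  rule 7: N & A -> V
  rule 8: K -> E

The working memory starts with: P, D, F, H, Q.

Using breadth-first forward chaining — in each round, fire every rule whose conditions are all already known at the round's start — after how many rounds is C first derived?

4

Round 1 — rule 1, rule 2, rule 4, derive J, B, K.
Round 2 — rule 3, rule 8, derive W, E.
Round 3 — rule 6, derive A.
Round 4 — rule 5, derive C.
C first appears in round 4.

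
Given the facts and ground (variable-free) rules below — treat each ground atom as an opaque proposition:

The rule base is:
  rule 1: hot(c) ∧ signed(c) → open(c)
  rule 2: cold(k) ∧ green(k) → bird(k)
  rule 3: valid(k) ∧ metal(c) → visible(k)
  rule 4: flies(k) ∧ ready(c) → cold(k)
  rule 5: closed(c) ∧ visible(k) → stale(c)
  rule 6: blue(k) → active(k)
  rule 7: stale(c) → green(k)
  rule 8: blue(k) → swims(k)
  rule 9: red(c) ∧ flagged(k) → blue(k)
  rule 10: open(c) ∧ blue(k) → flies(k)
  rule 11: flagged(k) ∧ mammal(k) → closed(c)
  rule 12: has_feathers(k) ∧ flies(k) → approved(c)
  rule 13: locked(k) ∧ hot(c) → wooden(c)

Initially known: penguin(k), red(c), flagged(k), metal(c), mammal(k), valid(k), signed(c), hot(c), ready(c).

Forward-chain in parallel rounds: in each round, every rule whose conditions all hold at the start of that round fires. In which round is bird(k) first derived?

Round 1: rule 1 [hot(c) ∧ signed(c) → open(c)]; rule 3 [valid(k) ∧ metal(c) → visible(k)]; rule 9 [red(c) ∧ flagged(k) → blue(k)]; rule 11 [flagged(k) ∧ mammal(k) → closed(c)]. New: open(c), visible(k), blue(k), closed(c).
Round 2: rule 5 [closed(c) ∧ visible(k) → stale(c)]; rule 6 [blue(k) → active(k)]; rule 8 [blue(k) → swims(k)]; rule 10 [open(c) ∧ blue(k) → flies(k)]. New: stale(c), active(k), swims(k), flies(k).
Round 3: rule 4 [flies(k) ∧ ready(c) → cold(k)]; rule 7 [stale(c) → green(k)]. New: cold(k), green(k).
Round 4: rule 2 [cold(k) ∧ green(k) → bird(k)]. New: bird(k).
bird(k) first appears in round 4.

4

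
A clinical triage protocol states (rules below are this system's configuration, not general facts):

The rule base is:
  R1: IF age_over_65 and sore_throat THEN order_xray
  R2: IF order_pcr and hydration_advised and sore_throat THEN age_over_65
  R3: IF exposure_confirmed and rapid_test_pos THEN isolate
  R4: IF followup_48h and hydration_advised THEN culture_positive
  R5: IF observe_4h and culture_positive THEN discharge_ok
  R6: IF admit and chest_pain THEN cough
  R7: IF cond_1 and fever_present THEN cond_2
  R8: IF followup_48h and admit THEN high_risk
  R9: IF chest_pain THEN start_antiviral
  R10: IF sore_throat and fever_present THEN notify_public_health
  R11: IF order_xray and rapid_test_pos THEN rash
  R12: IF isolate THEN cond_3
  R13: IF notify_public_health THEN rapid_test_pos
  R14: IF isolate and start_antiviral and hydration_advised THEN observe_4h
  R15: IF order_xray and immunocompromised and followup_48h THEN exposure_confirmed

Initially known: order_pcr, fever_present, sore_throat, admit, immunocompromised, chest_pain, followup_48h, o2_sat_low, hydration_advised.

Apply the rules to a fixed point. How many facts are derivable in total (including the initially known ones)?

23

Round 1 — R2, R4, R6, R8, R9, R10, derive age_over_65, culture_positive, cough, high_risk, start_antiviral, notify_public_health.
Round 2 — R1, R13, derive order_xray, rapid_test_pos.
Round 3 — R11, R15, derive rash, exposure_confirmed.
Round 4 — R3, derive isolate.
Round 5 — R12, R14, derive cond_3, observe_4h.
Round 6 — R5, derive discharge_ok.
Closure: {admit, age_over_65, chest_pain, cond_3, cough, culture_positive, discharge_ok, exposure_confirmed, fever_present, followup_48h, high_risk, hydration_advised, immunocompromised, isolate, notify_public_health, o2_sat_low, observe_4h, order_pcr, order_xray, rapid_test_pos, rash, sore_throat, start_antiviral} — 23 facts.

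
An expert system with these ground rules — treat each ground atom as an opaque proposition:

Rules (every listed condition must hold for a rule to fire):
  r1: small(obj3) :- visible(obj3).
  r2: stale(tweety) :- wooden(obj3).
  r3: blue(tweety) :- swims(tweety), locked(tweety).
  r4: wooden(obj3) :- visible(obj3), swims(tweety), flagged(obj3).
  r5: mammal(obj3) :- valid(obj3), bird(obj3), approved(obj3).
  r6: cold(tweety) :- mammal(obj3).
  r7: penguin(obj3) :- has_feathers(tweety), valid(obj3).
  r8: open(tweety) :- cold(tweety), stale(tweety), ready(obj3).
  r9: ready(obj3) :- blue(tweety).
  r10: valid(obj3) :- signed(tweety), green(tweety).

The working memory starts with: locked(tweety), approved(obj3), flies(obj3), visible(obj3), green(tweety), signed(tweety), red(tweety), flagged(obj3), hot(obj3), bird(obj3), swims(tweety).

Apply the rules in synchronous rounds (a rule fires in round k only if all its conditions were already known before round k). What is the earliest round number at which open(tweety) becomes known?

4

Round 1: r1 [small(obj3) :- visible(obj3).]; r3 [blue(tweety) :- swims(tweety), locked(tweety).]; r4 [wooden(obj3) :- visible(obj3), swims(tweety), flagged(obj3).]; r10 [valid(obj3) :- signed(tweety), green(tweety).]. New: small(obj3), blue(tweety), wooden(obj3), valid(obj3).
Round 2: r2 [stale(tweety) :- wooden(obj3).]; r5 [mammal(obj3) :- valid(obj3), bird(obj3), approved(obj3).]; r9 [ready(obj3) :- blue(tweety).]. New: stale(tweety), mammal(obj3), ready(obj3).
Round 3: r6 [cold(tweety) :- mammal(obj3).]. New: cold(tweety).
Round 4: r8 [open(tweety) :- cold(tweety), stale(tweety), ready(obj3).]. New: open(tweety).
open(tweety) first appears in round 4.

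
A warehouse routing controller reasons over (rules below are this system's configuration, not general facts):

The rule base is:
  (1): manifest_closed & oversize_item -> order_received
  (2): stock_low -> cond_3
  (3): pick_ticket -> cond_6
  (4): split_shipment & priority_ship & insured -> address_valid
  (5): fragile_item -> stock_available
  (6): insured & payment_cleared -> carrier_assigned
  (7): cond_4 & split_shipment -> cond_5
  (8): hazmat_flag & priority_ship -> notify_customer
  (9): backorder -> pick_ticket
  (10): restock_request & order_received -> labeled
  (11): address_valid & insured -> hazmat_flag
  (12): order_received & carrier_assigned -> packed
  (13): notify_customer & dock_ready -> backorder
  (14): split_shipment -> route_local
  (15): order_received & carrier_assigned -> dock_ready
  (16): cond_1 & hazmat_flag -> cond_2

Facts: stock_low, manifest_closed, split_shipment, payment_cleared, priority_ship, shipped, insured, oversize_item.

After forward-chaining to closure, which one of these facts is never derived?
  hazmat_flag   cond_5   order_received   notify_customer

Round 1 fires (1), (2), (4), (6), (14), giving order_received, cond_3, address_valid, carrier_assigned, route_local.
Round 2 fires (11), (12), (15), giving hazmat_flag, packed, dock_ready.
Round 3 fires (8), giving notify_customer.
Round 4 fires (13), giving backorder.
Round 5 fires (9), giving pick_ticket.
Round 6 fires (3), giving cond_6.
Derived: order_received (round 1), hazmat_flag (round 2), notify_customer (round 3). cond_5 never appears in any round.

cond_5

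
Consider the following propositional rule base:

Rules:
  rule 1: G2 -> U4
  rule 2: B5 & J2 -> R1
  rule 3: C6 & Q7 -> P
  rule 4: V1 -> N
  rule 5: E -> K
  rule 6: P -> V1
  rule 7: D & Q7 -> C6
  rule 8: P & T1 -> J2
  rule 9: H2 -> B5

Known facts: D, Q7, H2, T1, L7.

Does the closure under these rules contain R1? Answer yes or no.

Round 1 fires rule 7, rule 9, giving C6, B5.
Round 2 fires rule 3, giving P.
Round 3 fires rule 6, rule 8, giving V1, J2.
Round 4 fires rule 2, rule 4, giving R1, N.
R1 appears in round 4, so it is derivable.

yes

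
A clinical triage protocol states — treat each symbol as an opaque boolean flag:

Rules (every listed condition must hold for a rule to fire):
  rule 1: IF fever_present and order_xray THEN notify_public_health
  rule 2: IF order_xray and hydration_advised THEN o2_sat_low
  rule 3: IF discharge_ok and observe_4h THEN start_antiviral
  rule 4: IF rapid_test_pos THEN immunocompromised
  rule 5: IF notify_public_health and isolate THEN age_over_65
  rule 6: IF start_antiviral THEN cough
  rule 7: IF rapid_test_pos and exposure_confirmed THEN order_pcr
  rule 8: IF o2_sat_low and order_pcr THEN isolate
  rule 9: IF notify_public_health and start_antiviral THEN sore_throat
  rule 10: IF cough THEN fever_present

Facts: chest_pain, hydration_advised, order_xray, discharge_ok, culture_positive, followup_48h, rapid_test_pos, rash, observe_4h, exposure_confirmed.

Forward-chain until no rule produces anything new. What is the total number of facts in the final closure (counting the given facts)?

Round 1 fires rule 2, rule 3, rule 4, rule 7, giving o2_sat_low, start_antiviral, immunocompromised, order_pcr.
Round 2 fires rule 6, rule 8, giving cough, isolate.
Round 3 fires rule 10, giving fever_present.
Round 4 fires rule 1, giving notify_public_health.
Round 5 fires rule 5, rule 9, giving age_over_65, sore_throat.
Closure: {age_over_65, chest_pain, cough, culture_positive, discharge_ok, exposure_confirmed, fever_present, followup_48h, hydration_advised, immunocompromised, isolate, notify_public_health, o2_sat_low, observe_4h, order_pcr, order_xray, rapid_test_pos, rash, sore_throat, start_antiviral} — 20 facts.

20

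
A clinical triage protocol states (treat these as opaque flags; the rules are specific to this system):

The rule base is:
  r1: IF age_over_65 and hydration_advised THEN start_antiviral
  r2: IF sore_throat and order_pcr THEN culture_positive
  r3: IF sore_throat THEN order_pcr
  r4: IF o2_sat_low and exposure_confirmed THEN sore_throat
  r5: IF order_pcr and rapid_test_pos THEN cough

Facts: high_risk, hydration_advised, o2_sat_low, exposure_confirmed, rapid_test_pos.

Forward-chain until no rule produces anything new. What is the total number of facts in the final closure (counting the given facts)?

Round 1 fires r4, giving sore_throat.
Round 2 fires r3, giving order_pcr.
Round 3 fires r2, r5, giving culture_positive, cough.
Closure: {cough, culture_positive, exposure_confirmed, high_risk, hydration_advised, o2_sat_low, order_pcr, rapid_test_pos, sore_throat} — 9 facts.

9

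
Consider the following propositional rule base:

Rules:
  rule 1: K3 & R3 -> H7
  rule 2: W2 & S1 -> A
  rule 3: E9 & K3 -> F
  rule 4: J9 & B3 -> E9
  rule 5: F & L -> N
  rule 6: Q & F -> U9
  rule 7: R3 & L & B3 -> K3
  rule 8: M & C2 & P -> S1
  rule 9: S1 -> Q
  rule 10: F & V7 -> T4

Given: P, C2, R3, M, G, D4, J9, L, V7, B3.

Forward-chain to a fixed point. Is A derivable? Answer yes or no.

Round 1: rule 4 [J9 & B3 -> E9]; rule 7 [R3 & L & B3 -> K3]; rule 8 [M & C2 & P -> S1]. Adds E9, K3, S1.
Round 2: rule 1 [K3 & R3 -> H7]; rule 3 [E9 & K3 -> F]; rule 9 [S1 -> Q]. Adds H7, F, Q.
Round 3: rule 5 [F & L -> N]; rule 6 [Q & F -> U9]; rule 10 [F & V7 -> T4]. Adds N, U9, T4.
Fixed point reached. A is concluded only by rule 2; rule 2 needs W2 (never derived).

no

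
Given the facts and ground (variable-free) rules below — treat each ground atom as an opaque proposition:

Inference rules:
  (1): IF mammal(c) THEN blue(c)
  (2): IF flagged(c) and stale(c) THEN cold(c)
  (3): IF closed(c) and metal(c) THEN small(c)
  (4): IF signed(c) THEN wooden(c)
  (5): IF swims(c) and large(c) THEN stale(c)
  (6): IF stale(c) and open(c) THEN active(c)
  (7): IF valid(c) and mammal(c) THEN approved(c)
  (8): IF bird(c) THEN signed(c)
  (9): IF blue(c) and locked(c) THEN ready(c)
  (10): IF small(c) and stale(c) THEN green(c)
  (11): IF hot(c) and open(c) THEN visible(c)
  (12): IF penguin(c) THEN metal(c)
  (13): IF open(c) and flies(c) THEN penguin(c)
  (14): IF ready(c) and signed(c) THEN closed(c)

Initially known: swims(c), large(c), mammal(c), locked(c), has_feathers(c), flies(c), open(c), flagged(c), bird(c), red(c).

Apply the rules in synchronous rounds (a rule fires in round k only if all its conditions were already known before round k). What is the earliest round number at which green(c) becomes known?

5

[1] (1) [IF mammal(c) THEN blue(c)]; (5) [IF swims(c) and large(c) THEN stale(c)]; (8) [IF bird(c) THEN signed(c)]; (13) [IF open(c) and flies(c) THEN penguin(c)]. ⇒ new: blue(c), stale(c), signed(c), penguin(c).
[2] (2) [IF flagged(c) and stale(c) THEN cold(c)]; (4) [IF signed(c) THEN wooden(c)]; (6) [IF stale(c) and open(c) THEN active(c)]; (9) [IF blue(c) and locked(c) THEN ready(c)]; (12) [IF penguin(c) THEN metal(c)]. ⇒ new: cold(c), wooden(c), active(c), ready(c), metal(c).
[3] (14) [IF ready(c) and signed(c) THEN closed(c)]. ⇒ new: closed(c).
[4] (3) [IF closed(c) and metal(c) THEN small(c)]. ⇒ new: small(c).
[5] (10) [IF small(c) and stale(c) THEN green(c)]. ⇒ new: green(c).
green(c) first appears in round 5.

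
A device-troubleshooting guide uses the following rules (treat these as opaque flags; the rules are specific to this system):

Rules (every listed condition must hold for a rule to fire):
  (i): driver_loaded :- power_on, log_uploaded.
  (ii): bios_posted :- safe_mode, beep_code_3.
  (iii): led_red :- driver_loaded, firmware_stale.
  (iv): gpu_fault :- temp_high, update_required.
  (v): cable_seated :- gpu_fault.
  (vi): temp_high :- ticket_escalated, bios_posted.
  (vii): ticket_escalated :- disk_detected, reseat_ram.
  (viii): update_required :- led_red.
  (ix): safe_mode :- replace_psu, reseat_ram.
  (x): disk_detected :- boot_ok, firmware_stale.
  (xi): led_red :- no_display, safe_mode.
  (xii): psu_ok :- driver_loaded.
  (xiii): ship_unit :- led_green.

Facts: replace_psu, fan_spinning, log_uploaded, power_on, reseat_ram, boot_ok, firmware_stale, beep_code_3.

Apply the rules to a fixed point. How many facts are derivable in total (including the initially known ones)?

Round 1: (i) [driver_loaded :- power_on, log_uploaded.]; (ix) [safe_mode :- replace_psu, reseat_ram.]; (x) [disk_detected :- boot_ok, firmware_stale.]. New: driver_loaded, safe_mode, disk_detected.
Round 2: (ii) [bios_posted :- safe_mode, beep_code_3.]; (iii) [led_red :- driver_loaded, firmware_stale.]; (vii) [ticket_escalated :- disk_detected, reseat_ram.]; (xii) [psu_ok :- driver_loaded.]. New: bios_posted, led_red, ticket_escalated, psu_ok.
Round 3: (vi) [temp_high :- ticket_escalated, bios_posted.]; (viii) [update_required :- led_red.]. New: temp_high, update_required.
Round 4: (iv) [gpu_fault :- temp_high, update_required.]. New: gpu_fault.
Round 5: (v) [cable_seated :- gpu_fault.]. New: cable_seated.
Closure: {beep_code_3, bios_posted, boot_ok, cable_seated, disk_detected, driver_loaded, fan_spinning, firmware_stale, gpu_fault, led_red, log_uploaded, power_on, psu_ok, replace_psu, reseat_ram, safe_mode, temp_high, ticket_escalated, update_required} — 19 facts.

19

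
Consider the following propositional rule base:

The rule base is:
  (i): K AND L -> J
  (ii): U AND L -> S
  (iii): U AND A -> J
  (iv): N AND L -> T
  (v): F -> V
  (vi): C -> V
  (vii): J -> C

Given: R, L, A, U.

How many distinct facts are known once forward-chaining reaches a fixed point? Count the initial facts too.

Round 1 — (ii), (iii), derive S, J.
Round 2 — (vii), derive C.
Round 3 — (vi), derive V.
Closure: {A, C, J, L, R, S, U, V} — 8 facts.

8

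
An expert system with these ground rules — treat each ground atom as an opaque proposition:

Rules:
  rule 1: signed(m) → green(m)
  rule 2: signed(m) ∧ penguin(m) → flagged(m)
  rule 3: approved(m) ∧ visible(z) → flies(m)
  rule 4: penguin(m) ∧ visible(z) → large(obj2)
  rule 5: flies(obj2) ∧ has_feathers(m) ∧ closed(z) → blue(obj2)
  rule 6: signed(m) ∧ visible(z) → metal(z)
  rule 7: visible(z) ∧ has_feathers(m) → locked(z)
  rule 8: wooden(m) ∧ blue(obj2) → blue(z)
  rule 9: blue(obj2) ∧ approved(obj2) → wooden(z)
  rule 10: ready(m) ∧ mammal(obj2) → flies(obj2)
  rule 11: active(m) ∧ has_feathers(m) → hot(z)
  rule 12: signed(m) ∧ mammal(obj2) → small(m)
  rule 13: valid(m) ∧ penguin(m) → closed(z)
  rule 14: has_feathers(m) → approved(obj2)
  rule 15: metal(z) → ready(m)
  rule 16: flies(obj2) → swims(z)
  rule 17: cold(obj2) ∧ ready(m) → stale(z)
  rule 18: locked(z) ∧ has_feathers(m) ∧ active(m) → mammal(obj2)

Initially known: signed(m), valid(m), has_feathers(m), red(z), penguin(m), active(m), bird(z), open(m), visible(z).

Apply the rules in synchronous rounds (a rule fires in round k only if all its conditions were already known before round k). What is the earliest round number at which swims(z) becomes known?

4

Round 1 fires rule 1, rule 2, rule 4, rule 6, rule 7, rule 11, rule 13, rule 14, giving green(m), flagged(m), large(obj2), metal(z), locked(z), hot(z), closed(z), approved(obj2).
Round 2 fires rule 15, rule 18, giving ready(m), mammal(obj2).
Round 3 fires rule 10, rule 12, giving flies(obj2), small(m).
Round 4 fires rule 5, rule 16, giving blue(obj2), swims(z).
swims(z) first appears in round 4.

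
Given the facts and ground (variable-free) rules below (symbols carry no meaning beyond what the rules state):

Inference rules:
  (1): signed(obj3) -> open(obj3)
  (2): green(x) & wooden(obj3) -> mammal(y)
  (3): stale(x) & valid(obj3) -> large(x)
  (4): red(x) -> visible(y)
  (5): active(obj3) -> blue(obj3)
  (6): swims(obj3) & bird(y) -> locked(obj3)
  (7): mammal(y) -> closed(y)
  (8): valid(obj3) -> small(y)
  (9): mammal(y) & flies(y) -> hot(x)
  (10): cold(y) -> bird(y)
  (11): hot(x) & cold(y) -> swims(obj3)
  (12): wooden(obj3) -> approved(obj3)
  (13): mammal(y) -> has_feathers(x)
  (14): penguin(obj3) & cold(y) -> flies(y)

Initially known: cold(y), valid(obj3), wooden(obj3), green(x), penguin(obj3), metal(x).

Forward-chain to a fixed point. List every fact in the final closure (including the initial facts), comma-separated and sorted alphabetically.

Round 1: (2) [green(x) & wooden(obj3) -> mammal(y)]; (8) [valid(obj3) -> small(y)]; (10) [cold(y) -> bird(y)]; (12) [wooden(obj3) -> approved(obj3)]; (14) [penguin(obj3) & cold(y) -> flies(y)]. Adds mammal(y), small(y), bird(y), approved(obj3), flies(y).
Round 2: (7) [mammal(y) -> closed(y)]; (9) [mammal(y) & flies(y) -> hot(x)]; (13) [mammal(y) -> has_feathers(x)]. Adds closed(y), hot(x), has_feathers(x).
Round 3: (11) [hot(x) & cold(y) -> swims(obj3)]. Adds swims(obj3).
Round 4: (6) [swims(obj3) & bird(y) -> locked(obj3)]. Adds locked(obj3).

approved(obj3), bird(y), closed(y), cold(y), flies(y), green(x), has_feathers(x), hot(x), locked(obj3), mammal(y), metal(x), penguin(obj3), small(y), swims(obj3), valid(obj3), wooden(obj3)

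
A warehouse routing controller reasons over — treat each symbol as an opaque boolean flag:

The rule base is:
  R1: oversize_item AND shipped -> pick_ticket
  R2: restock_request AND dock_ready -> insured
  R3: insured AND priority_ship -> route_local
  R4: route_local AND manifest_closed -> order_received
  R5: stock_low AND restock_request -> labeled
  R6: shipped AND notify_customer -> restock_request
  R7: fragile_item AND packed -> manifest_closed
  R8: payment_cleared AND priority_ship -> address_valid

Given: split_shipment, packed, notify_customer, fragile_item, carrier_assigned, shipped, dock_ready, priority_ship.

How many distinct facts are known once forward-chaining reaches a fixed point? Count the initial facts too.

Round 1 fires R6, R7, giving restock_request, manifest_closed.
Round 2 fires R2, giving insured.
Round 3 fires R3, giving route_local.
Round 4 fires R4, giving order_received.
Closure: {carrier_assigned, dock_ready, fragile_item, insured, manifest_closed, notify_customer, order_received, packed, priority_ship, restock_request, route_local, shipped, split_shipment} — 13 facts.

13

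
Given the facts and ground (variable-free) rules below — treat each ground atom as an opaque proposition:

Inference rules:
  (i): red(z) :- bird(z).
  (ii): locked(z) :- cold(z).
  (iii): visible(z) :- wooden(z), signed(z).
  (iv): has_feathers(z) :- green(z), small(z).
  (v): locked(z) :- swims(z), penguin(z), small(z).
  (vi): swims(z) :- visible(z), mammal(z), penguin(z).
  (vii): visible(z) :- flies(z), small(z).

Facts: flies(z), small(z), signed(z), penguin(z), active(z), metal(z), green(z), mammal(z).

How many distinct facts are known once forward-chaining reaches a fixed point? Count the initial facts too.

Round 1: (iv) [has_feathers(z) :- green(z), small(z).]; (vii) [visible(z) :- flies(z), small(z).]. New: has_feathers(z), visible(z).
Round 2: (vi) [swims(z) :- visible(z), mammal(z), penguin(z).]. New: swims(z).
Round 3: (v) [locked(z) :- swims(z), penguin(z), small(z).]. New: locked(z).
Closure: {active(z), flies(z), green(z), has_feathers(z), locked(z), mammal(z), metal(z), penguin(z), signed(z), small(z), swims(z), visible(z)} — 12 facts.

12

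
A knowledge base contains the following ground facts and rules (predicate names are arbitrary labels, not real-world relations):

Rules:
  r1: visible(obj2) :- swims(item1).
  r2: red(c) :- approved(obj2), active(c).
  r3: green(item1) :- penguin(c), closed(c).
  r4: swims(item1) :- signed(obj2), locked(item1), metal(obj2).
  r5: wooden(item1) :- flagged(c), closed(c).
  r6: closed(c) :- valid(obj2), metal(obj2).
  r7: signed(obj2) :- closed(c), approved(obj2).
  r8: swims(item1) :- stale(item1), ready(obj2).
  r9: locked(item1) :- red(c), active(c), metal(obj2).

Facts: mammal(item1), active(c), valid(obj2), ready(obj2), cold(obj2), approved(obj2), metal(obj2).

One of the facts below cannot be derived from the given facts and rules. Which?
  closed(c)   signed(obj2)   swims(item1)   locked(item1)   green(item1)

Round 1 fires r2, r6, giving red(c), closed(c).
Round 2 fires r7, r9, giving signed(obj2), locked(item1).
Round 3 fires r4, giving swims(item1).
Round 4 fires r1, giving visible(obj2).
Derived: closed(c) (round 1), locked(item1) (round 2), swims(item1) (round 3), signed(obj2) (round 2). green(item1) never appears in any round.

green(item1)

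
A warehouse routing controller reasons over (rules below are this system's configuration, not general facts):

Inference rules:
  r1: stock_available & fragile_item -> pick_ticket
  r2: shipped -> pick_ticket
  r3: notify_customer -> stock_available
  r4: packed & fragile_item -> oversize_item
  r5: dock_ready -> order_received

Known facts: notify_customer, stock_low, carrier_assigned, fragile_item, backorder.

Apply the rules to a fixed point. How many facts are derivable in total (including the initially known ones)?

Round 1 — r3, derive stock_available.
Round 2 — r1, derive pick_ticket.
Closure: {backorder, carrier_assigned, fragile_item, notify_customer, pick_ticket, stock_available, stock_low} — 7 facts.

7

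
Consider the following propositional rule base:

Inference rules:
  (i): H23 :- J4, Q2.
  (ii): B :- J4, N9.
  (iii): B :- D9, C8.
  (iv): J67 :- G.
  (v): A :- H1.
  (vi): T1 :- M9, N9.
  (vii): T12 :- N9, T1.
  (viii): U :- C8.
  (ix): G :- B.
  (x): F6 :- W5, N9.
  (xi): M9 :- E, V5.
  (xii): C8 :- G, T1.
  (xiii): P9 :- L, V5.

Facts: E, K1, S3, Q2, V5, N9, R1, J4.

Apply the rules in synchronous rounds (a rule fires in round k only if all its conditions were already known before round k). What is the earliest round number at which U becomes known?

4

[1] (i) [H23 :- J4, Q2.]; (ii) [B :- J4, N9.]; (xi) [M9 :- E, V5.]. ⇒ new: H23, B, M9.
[2] (vi) [T1 :- M9, N9.]; (ix) [G :- B.]. ⇒ new: T1, G.
[3] (iv) [J67 :- G.]; (vii) [T12 :- N9, T1.]; (xii) [C8 :- G, T1.]. ⇒ new: J67, T12, C8.
[4] (viii) [U :- C8.]. ⇒ new: U.
U first appears in round 4.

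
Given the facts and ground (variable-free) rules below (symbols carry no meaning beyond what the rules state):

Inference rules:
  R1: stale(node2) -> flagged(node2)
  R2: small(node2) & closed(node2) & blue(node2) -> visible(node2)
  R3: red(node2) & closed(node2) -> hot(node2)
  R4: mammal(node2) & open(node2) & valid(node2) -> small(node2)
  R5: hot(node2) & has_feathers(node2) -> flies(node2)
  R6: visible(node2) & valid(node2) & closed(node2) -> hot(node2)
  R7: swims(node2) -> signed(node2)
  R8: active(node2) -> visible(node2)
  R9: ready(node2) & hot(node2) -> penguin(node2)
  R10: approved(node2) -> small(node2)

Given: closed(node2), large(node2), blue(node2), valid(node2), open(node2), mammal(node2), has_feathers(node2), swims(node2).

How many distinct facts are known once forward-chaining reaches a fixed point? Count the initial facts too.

13

Round 1 — R4, R7, derive small(node2), signed(node2).
Round 2 — R2, derive visible(node2).
Round 3 — R6, derive hot(node2).
Round 4 — R5, derive flies(node2).
Closure: {blue(node2), closed(node2), flies(node2), has_feathers(node2), hot(node2), large(node2), mammal(node2), open(node2), signed(node2), small(node2), swims(node2), valid(node2), visible(node2)} — 13 facts.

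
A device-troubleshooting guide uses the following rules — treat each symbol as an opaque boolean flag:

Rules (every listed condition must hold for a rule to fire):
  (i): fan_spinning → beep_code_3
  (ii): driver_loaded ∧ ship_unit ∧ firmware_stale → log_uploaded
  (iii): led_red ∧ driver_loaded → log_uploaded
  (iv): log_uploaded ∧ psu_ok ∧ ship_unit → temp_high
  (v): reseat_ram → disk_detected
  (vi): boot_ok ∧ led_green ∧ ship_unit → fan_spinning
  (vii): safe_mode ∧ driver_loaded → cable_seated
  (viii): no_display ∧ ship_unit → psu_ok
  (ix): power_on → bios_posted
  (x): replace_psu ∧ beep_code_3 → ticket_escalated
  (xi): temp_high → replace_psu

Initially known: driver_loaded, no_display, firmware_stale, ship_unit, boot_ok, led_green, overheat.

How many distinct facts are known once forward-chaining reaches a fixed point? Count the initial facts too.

14

Round 1: (ii) [driver_loaded ∧ ship_unit ∧ firmware_stale → log_uploaded]; (vi) [boot_ok ∧ led_green ∧ ship_unit → fan_spinning]; (viii) [no_display ∧ ship_unit → psu_ok]. Adds log_uploaded, fan_spinning, psu_ok.
Round 2: (i) [fan_spinning → beep_code_3]; (iv) [log_uploaded ∧ psu_ok ∧ ship_unit → temp_high]. Adds beep_code_3, temp_high.
Round 3: (xi) [temp_high → replace_psu]. Adds replace_psu.
Round 4: (x) [replace_psu ∧ beep_code_3 → ticket_escalated]. Adds ticket_escalated.
Closure: {beep_code_3, boot_ok, driver_loaded, fan_spinning, firmware_stale, led_green, log_uploaded, no_display, overheat, psu_ok, replace_psu, ship_unit, temp_high, ticket_escalated} — 14 facts.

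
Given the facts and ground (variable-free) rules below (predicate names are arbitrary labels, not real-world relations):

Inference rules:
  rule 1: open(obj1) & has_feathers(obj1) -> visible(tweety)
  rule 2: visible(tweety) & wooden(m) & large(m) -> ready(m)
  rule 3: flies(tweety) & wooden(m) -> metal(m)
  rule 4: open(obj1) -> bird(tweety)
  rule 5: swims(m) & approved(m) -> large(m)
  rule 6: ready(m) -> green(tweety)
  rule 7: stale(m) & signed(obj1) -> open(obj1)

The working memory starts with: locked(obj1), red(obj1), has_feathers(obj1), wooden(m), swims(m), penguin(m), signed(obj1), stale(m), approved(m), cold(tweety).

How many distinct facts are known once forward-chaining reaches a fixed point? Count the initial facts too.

[1] rule 5 [swims(m) & approved(m) -> large(m)]; rule 7 [stale(m) & signed(obj1) -> open(obj1)]. ⇒ new: large(m), open(obj1).
[2] rule 1 [open(obj1) & has_feathers(obj1) -> visible(tweety)]; rule 4 [open(obj1) -> bird(tweety)]. ⇒ new: visible(tweety), bird(tweety).
[3] rule 2 [visible(tweety) & wooden(m) & large(m) -> ready(m)]. ⇒ new: ready(m).
[4] rule 6 [ready(m) -> green(tweety)]. ⇒ new: green(tweety).
Closure: {approved(m), bird(tweety), cold(tweety), green(tweety), has_feathers(obj1), large(m), locked(obj1), open(obj1), penguin(m), ready(m), red(obj1), signed(obj1), stale(m), swims(m), visible(tweety), wooden(m)} — 16 facts.

16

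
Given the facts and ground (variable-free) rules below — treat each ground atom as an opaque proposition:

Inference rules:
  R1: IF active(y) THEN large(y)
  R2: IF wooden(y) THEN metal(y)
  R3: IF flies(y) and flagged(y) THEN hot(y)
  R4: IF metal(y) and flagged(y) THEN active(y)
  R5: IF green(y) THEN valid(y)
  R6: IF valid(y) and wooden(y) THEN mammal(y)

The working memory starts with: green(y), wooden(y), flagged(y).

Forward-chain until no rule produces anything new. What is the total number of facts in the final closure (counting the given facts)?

8

Round 1 fires R2, R5, giving metal(y), valid(y).
Round 2 fires R4, R6, giving active(y), mammal(y).
Round 3 fires R1, giving large(y).
Closure: {active(y), flagged(y), green(y), large(y), mammal(y), metal(y), valid(y), wooden(y)} — 8 facts.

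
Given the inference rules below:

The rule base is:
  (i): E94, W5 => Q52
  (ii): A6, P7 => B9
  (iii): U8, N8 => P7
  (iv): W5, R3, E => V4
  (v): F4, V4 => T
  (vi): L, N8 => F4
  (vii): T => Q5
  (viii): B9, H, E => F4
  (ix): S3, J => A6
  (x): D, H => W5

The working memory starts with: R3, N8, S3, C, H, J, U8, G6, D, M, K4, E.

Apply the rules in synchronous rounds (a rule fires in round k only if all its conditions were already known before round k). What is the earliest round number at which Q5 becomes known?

Round 1 — (iii), (ix), (x), derive P7, A6, W5.
Round 2 — (ii), (iv), derive B9, V4.
Round 3 — (viii), derive F4.
Round 4 — (v), derive T.
Round 5 — (vii), derive Q5.
Q5 first appears in round 5.

5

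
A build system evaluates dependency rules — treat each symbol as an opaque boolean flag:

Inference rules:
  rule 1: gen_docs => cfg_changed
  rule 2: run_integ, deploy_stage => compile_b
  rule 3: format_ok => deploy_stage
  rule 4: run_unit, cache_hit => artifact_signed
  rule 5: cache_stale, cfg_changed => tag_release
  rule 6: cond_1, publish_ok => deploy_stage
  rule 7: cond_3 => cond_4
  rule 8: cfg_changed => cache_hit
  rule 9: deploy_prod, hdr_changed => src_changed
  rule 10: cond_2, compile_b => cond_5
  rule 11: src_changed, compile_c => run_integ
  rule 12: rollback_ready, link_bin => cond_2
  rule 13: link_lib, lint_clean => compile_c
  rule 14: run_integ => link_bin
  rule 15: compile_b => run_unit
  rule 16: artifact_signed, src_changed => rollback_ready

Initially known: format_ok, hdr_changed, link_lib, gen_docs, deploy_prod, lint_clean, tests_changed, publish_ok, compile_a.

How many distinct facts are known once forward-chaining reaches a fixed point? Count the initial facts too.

Round 1 fires rule 1, rule 3, rule 9, rule 13, giving cfg_changed, deploy_stage, src_changed, compile_c.
Round 2 fires rule 8, rule 11, giving cache_hit, run_integ.
Round 3 fires rule 2, rule 14, giving compile_b, link_bin.
Round 4 fires rule 15, giving run_unit.
Round 5 fires rule 4, giving artifact_signed.
Round 6 fires rule 16, giving rollback_ready.
Round 7 fires rule 12, giving cond_2.
Round 8 fires rule 10, giving cond_5.
Closure: {artifact_signed, cache_hit, cfg_changed, compile_a, compile_b, compile_c, cond_2, cond_5, deploy_prod, deploy_stage, format_ok, gen_docs, hdr_changed, link_bin, link_lib, lint_clean, publish_ok, rollback_ready, run_integ, run_unit, src_changed, tests_changed} — 22 facts.

22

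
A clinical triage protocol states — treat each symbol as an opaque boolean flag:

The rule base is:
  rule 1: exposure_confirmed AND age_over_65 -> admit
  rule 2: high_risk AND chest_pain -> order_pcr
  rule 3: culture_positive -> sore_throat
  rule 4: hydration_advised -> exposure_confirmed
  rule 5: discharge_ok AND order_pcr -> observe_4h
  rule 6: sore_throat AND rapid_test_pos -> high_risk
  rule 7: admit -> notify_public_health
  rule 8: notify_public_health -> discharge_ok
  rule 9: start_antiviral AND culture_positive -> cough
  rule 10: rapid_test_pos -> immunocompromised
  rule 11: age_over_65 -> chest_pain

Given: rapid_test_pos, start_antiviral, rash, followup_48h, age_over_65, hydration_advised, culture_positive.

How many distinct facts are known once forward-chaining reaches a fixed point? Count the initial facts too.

Round 1 fires rule 3, rule 4, rule 9, rule 10, rule 11, giving sore_throat, exposure_confirmed, cough, immunocompromised, chest_pain.
Round 2 fires rule 1, rule 6, giving admit, high_risk.
Round 3 fires rule 2, rule 7, giving order_pcr, notify_public_health.
Round 4 fires rule 8, giving discharge_ok.
Round 5 fires rule 5, giving observe_4h.
Closure: {admit, age_over_65, chest_pain, cough, culture_positive, discharge_ok, exposure_confirmed, followup_48h, high_risk, hydration_advised, immunocompromised, notify_public_health, observe_4h, order_pcr, rapid_test_pos, rash, sore_throat, start_antiviral} — 18 facts.

18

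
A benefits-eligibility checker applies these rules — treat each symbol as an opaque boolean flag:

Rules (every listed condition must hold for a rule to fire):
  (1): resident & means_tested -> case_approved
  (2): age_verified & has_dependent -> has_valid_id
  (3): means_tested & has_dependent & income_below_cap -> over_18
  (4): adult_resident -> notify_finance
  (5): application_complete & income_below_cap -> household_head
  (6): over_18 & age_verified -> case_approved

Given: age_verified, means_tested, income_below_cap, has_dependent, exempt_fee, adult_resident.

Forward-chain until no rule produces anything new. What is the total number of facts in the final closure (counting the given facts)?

Round 1: (2) [age_verified & has_dependent -> has_valid_id]; (3) [means_tested & has_dependent & income_below_cap -> over_18]; (4) [adult_resident -> notify_finance]. Adds has_valid_id, over_18, notify_finance.
Round 2: (6) [over_18 & age_verified -> case_approved]. Adds case_approved.
Closure: {adult_resident, age_verified, case_approved, exempt_fee, has_dependent, has_valid_id, income_below_cap, means_tested, notify_finance, over_18} — 10 facts.

10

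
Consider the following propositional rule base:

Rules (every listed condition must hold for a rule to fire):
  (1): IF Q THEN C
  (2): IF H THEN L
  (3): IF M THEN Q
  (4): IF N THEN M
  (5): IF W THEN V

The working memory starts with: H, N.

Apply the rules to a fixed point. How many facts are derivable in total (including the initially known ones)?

6

Round 1: (2) [IF H THEN L]; (4) [IF N THEN M]. Adds L, M.
Round 2: (3) [IF M THEN Q]. Adds Q.
Round 3: (1) [IF Q THEN C]. Adds C.
Closure: {C, H, L, M, N, Q} — 6 facts.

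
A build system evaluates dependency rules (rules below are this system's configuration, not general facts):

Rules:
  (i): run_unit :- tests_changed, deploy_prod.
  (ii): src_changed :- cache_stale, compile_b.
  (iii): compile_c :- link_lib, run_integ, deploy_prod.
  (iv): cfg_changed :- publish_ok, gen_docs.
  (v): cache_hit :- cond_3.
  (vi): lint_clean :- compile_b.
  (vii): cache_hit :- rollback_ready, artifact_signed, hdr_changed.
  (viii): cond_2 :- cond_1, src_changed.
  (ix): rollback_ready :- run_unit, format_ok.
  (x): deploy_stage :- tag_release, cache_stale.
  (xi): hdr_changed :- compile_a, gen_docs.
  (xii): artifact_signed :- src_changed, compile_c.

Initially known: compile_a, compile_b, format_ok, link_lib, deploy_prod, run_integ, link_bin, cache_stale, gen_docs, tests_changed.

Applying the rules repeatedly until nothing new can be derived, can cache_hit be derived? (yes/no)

yes

Round 1 fires (i), (ii), (iii), (vi), (xi), giving run_unit, src_changed, compile_c, lint_clean, hdr_changed.
Round 2 fires (ix), (xii), giving rollback_ready, artifact_signed.
Round 3 fires (vii), giving cache_hit.
cache_hit appears in round 3, so it is derivable.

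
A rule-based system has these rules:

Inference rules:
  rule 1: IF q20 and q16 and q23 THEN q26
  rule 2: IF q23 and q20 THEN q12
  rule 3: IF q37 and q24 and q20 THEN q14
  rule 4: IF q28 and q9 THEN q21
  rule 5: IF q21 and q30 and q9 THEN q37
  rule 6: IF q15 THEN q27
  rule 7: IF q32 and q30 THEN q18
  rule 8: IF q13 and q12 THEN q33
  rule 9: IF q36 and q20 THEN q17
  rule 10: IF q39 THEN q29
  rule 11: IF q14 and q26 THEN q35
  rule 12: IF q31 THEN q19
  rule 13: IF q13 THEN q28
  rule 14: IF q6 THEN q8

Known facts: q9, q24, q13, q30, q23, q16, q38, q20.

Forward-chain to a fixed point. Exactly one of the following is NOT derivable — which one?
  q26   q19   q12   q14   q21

q19

Round 1 fires rule 1, rule 2, rule 13, giving q26, q12, q28.
Round 2 fires rule 4, rule 8, giving q21, q33.
Round 3 fires rule 5, giving q37.
Round 4 fires rule 3, giving q14.
Round 5 fires rule 11, giving q35.
Derived: q14 (round 4), q12 (round 1), q26 (round 1), q21 (round 2). q19 never appears in any round.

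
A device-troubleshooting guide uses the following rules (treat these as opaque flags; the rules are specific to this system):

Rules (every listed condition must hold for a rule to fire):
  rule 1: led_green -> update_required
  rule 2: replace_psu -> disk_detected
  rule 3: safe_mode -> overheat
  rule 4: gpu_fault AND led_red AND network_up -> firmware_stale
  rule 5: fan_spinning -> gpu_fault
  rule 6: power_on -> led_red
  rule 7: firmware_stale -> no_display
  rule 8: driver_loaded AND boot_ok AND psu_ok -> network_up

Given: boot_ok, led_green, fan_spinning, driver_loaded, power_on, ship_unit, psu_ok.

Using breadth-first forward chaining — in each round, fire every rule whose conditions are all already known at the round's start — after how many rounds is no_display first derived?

3

[1] rule 1 [led_green -> update_required]; rule 5 [fan_spinning -> gpu_fault]; rule 6 [power_on -> led_red]; rule 8 [driver_loaded AND boot_ok AND psu_ok -> network_up]. ⇒ new: update_required, gpu_fault, led_red, network_up.
[2] rule 4 [gpu_fault AND led_red AND network_up -> firmware_stale]. ⇒ new: firmware_stale.
[3] rule 7 [firmware_stale -> no_display]. ⇒ new: no_display.
no_display first appears in round 3.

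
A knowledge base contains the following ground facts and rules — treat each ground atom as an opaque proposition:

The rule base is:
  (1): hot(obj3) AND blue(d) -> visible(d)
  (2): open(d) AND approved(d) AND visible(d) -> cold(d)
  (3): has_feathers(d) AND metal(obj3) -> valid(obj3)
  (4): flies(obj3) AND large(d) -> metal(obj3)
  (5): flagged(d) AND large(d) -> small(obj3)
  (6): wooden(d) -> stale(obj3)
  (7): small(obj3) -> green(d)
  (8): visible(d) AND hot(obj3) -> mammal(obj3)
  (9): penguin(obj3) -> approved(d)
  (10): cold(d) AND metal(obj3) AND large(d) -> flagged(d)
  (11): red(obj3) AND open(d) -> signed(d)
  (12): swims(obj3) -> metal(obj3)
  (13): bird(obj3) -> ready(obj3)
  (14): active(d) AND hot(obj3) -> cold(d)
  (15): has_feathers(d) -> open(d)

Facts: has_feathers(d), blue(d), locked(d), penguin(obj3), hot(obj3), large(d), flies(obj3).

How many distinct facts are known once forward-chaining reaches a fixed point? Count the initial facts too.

17

Round 1: (1) [hot(obj3) AND blue(d) -> visible(d)]; (4) [flies(obj3) AND large(d) -> metal(obj3)]; (9) [penguin(obj3) -> approved(d)]; (15) [has_feathers(d) -> open(d)]. New: visible(d), metal(obj3), approved(d), open(d).
Round 2: (2) [open(d) AND approved(d) AND visible(d) -> cold(d)]; (3) [has_feathers(d) AND metal(obj3) -> valid(obj3)]; (8) [visible(d) AND hot(obj3) -> mammal(obj3)]. New: cold(d), valid(obj3), mammal(obj3).
Round 3: (10) [cold(d) AND metal(obj3) AND large(d) -> flagged(d)]. New: flagged(d).
Round 4: (5) [flagged(d) AND large(d) -> small(obj3)]. New: small(obj3).
Round 5: (7) [small(obj3) -> green(d)]. New: green(d).
Closure: {approved(d), blue(d), cold(d), flagged(d), flies(obj3), green(d), has_feathers(d), hot(obj3), large(d), locked(d), mammal(obj3), metal(obj3), open(d), penguin(obj3), small(obj3), valid(obj3), visible(d)} — 17 facts.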